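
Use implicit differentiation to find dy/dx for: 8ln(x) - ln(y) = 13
Take d/dx of both sides. Since y is implicitly a function of x, the chain rule attaches a y' = dy/dx factor whenever we differentiate through y.

Set F(x, y) = (left side) − (right side), so the curve is F = 0. Differentiating each term of F:
  d/dx[8ln(x)] = 8/x
  d/dx[-ln(y)] = -y'/y
  d/dx[-13] = 0

Collecting, the y'-free part is the partial derivative in x and the y' coefficient is the partial derivative in y:
  ∂F/∂x = 8/x
  ∂F/∂y = -1/y

so d/dx[F(x, y(x))] = ∂F/∂x + (∂F/∂y)·y' = 0. Rearranging,
  dy/dx = -(∂F/∂x)/(∂F/∂y) = -(8/x)/(-1/y) = 8y/x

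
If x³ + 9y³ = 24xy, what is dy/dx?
Differentiate both sides with respect to x, treating y as y(x). By the chain rule, any term containing y contributes a factor of y' = dy/dx when we differentiate it.

Move every term to one side and write the relation as F(x, y) = 0. Term by term,
  d/dx[x^3] = 3x^2
  d/dx[-24xy] = -24x·y' - 24y
  d/dx[9y^3] = 27y^2·y'

The pieces without y' make up ∂F/∂x and the coefficient of y' is ∂F/∂y:
  ∂F/∂x = 3x^2 - 24y,
  ∂F/∂y = -24x + 27y^2.

Since d/dx[F] = ∂F/∂x + (∂F/∂y)·y' = 0, solve for y':
  (∂F/∂y)·y' = -∂F/∂x
  dy/dx = -(∂F/∂x)/(∂F/∂y) = -(3x^2 - 24y)/(-24x + 27y^2) = (x^2 - 8y)/(8x - 9y^2)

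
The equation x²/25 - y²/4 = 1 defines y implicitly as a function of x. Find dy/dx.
Differentiate both sides with respect to x, treating y as y(x). By the chain rule, any term containing y contributes a factor of y' = dy/dx when we differentiate it.

Move every term to one side and write the relation as F(x, y) = 0. Term by term,
  d/dx[x^2/25] = 2x/25
  d/dx[-y^2/4] = -y·y'/2
  d/dx[-1] = 0

The pieces without y' make up ∂F/∂x and the coefficient of y' is ∂F/∂y:
  ∂F/∂x = 2x/25,
  ∂F/∂y = -y/2.

Since d/dx[F] = ∂F/∂x + (∂F/∂y)·y' = 0, solve for y':
  (∂F/∂y)·y' = -∂F/∂x
  dy/dx = -(∂F/∂x)/(∂F/∂y) = -(2x/25)/(-y/2) = 4x/(25y)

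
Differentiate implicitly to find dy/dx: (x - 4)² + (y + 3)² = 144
Differentiate the relation implicitly: treat y = y(x) and apply the chain rule, so every y-derivative picks up a y' = dy/dx factor.

With everything moved to the left-hand side, differentiate term by term:
  d/dx[(x - 4)^2] = 2x - 8
  d/dx[(y + 3)^2] = 2·y'(y + 3)
  d/dx[-144] = 0

Separating the contributions that come from x directly and those that come through y:
  without y':      2x - 8
  multiplying y':  2y + 6

so (2x - 8) + (2y + 6)·y' = 0, and therefore
  dy/dx = -(2x - 8)/(2y + 6) = (4 - x)/(y + 3)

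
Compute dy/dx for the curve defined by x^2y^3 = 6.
Differentiate the relation implicitly: treat y = y(x) and apply the chain rule, so every y-derivative picks up a y' = dy/dx factor.

With everything moved to the left-hand side, differentiate term by term:
  d/dx[x^2y^3] = 3x^2y^2·y' + 2xy^3
  d/dx[-6] = 0

Separating the contributions that come from x directly and those that come through y:
  without y':      2xy^3
  multiplying y':  3x^2y^2

so (2xy^3) + (3x^2y^2)·y' = 0, and therefore
  dy/dx = -(2xy^3)/(3x^2y^2) = -2y/(3x)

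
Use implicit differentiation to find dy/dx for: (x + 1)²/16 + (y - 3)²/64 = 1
Apply d/dx to both sides, remembering that y depends on x. Each occurrence of y therefore brings in a y' = dy/dx via the chain rule.

With F(x, y) equal to the left-hand side minus the right, differentiate F term by term:
  d/dx[(x + 1)^2/16] = x/8 + 1/8
  d/dx[(y - 3)^2/64] = y'(y - 3)/32
  d/dx[-1] = 0
Adding these up, d/dx[F] = 0 becomes
  (x/8 + 1/8) + (y/32 - 3/32)·y' = 0,
so isolating y',
  dy/dx = -(x/8 + 1/8)/(y/32 - 3/32)
        = -((x + 1)/8)/((y - 3)/32) = 4(-x - 1)/(y - 3)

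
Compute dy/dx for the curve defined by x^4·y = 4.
Differentiate both sides with respect to x, treating y as y(x). By the chain rule, any term containing y contributes a factor of y' = dy/dx when we differentiate it.

Move every term to one side and write the relation as F(x, y) = 0. Term by term,
  d/dx[x^4y] = x^4·y' + 4x^3y
  d/dx[-4] = 0

The pieces without y' make up ∂F/∂x and the coefficient of y' is ∂F/∂y:
  ∂F/∂x = 4x^3y,
  ∂F/∂y = x^4.

Since d/dx[F] = ∂F/∂x + (∂F/∂y)·y' = 0, solve for y':
  (∂F/∂y)·y' = -∂F/∂x
  dy/dx = -(∂F/∂x)/(∂F/∂y) = -(4x^3y)/(x^4) = -4y/x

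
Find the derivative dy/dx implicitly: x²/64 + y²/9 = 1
Apply d/dx to both sides, remembering that y depends on x. Each occurrence of y therefore brings in a y' = dy/dx via the chain rule.

With F(x, y) equal to the left-hand side minus the right, differentiate F term by term:
  d/dx[x^2/64] = x/32
  d/dx[y^2/9] = 2y·y'/9
  d/dx[-1] = 0
Adding these up, d/dx[F] = 0 becomes
  (x/32) + (2y/9)·y' = 0,
so isolating y',
  dy/dx = -(x/32)/(2y/9) = -9x/(64y)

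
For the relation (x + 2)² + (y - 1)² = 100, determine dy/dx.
Differentiate the relation implicitly: treat y = y(x) and apply the chain rule, so every y-derivative picks up a y' = dy/dx factor.

With everything moved to the left-hand side, differentiate term by term:
  d/dx[(x + 2)^2] = 2x + 4
  d/dx[(y - 1)^2] = 2·y'(y - 1)
  d/dx[-100] = 0

Separating the contributions that come from x directly and those that come through y:
  without y':      2x + 4
  multiplying y':  2y - 2

so (2x + 4) + (2y - 2)·y' = 0, and therefore
  dy/dx = -(2x + 4)/(2y - 2) = (-x - 2)/(y - 1)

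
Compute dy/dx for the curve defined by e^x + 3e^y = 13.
Differentiate both sides with respect to x, treating y as y(x). By the chain rule, any term containing y contributes a factor of y' = dy/dx when we differentiate it.

Move every term to one side and write the relation as F(x, y) = 0. Term by term,
  d/dx[e^(x)] = e^(x)
  d/dx[3e^(y)] = 3·y'·e^(y)
  d/dx[-13] = 0

The pieces without y' make up ∂F/∂x and the coefficient of y' is ∂F/∂y:
  ∂F/∂x = e^(x),
  ∂F/∂y = 3e^(y).

Since d/dx[F] = ∂F/∂x + (∂F/∂y)·y' = 0, solve for y':
  (∂F/∂y)·y' = -∂F/∂x
  dy/dx = -(∂F/∂x)/(∂F/∂y) = -(e^(x))/(3e^(y)) = -e^(x - y)/3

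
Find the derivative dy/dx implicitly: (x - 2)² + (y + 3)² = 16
Differentiate both sides with respect to x, treating y as y(x). By the chain rule, any term containing y contributes a factor of y' = dy/dx when we differentiate it.

Move every term to one side and write the relation as F(x, y) = 0. Term by term,
  d/dx[(x - 2)^2] = 2x - 4
  d/dx[(y + 3)^2] = 2·y'(y + 3)
  d/dx[-16] = 0

The pieces without y' make up ∂F/∂x and the coefficient of y' is ∂F/∂y:
  ∂F/∂x = 2x - 4,
  ∂F/∂y = 2y + 6.

Since d/dx[F] = ∂F/∂x + (∂F/∂y)·y' = 0, solve for y':
  (∂F/∂y)·y' = -∂F/∂x
  dy/dx = -(∂F/∂x)/(∂F/∂y) = -(2x - 4)/(2y + 6) = (2 - x)/(y + 3)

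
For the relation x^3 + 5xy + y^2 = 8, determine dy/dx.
Apply d/dx to both sides, remembering that y depends on x. Each occurrence of y therefore brings in a y' = dy/dx via the chain rule.

With F(x, y) equal to the left-hand side minus the right, differentiate F term by term:
  d/dx[x^3] = 3x^2
  d/dx[5xy] = 5x·y' + 5y
  d/dx[y^2] = 2y·y'
  d/dx[-8] = 0
Adding these up, d/dx[F] = 0 becomes
  (3x^2 + 5y) + (5x + 2y)·y' = 0,
so isolating y',
  dy/dx = -(3x^2 + 5y)/(5x + 2y) = (-3x^2 - 5y)/(5x + 2y)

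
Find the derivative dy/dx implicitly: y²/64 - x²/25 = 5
Differentiate both sides with respect to x, treating y as y(x). By the chain rule, any term containing y contributes a factor of y' = dy/dx when we differentiate it.

Move every term to one side and write the relation as F(x, y) = 0. Term by term,
  d/dx[-x^2/25] = -2x/25
  d/dx[y^2/64] = y·y'/32
  d/dx[-5] = 0

The pieces without y' make up ∂F/∂x and the coefficient of y' is ∂F/∂y:
  ∂F/∂x = -2x/25,
  ∂F/∂y = y/32.

Since d/dx[F] = ∂F/∂x + (∂F/∂y)·y' = 0, solve for y':
  (∂F/∂y)·y' = -∂F/∂x
  dy/dx = -(∂F/∂x)/(∂F/∂y) = -(-2x/25)/(y/32) = 64x/(25y)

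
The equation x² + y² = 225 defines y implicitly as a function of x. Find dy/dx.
Take d/dx of both sides. Since y is implicitly a function of x, the chain rule attaches a y' = dy/dx factor whenever we differentiate through y.

Set F(x, y) = (left side) − (right side), so the curve is F = 0. Differentiating each term of F:
  d/dx[x^2] = 2x
  d/dx[y^2] = 2y·y'
  d/dx[-225] = 0

Collecting, the y'-free part is the partial derivative in x and the y' coefficient is the partial derivative in y:
  ∂F/∂x = 2x
  ∂F/∂y = 2y

so d/dx[F(x, y(x))] = ∂F/∂x + (∂F/∂y)·y' = 0. Rearranging,
  dy/dx = -(∂F/∂x)/(∂F/∂y) = -(2x)/(2y) = -x/y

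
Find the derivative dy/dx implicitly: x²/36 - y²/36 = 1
Take d/dx of both sides. Since y is implicitly a function of x, the chain rule attaches a y' = dy/dx factor whenever we differentiate through y.

Set F(x, y) = (left side) − (right side), so the curve is F = 0. Differentiating each term of F:
  d/dx[x^2/36] = x/18
  d/dx[-y^2/36] = -y·y'/18
  d/dx[-1] = 0

Collecting, the y'-free part is the partial derivative in x and the y' coefficient is the partial derivative in y:
  ∂F/∂x = x/18
  ∂F/∂y = -y/18

so d/dx[F(x, y(x))] = ∂F/∂x + (∂F/∂y)·y' = 0. Rearranging,
  dy/dx = -(∂F/∂x)/(∂F/∂y) = -(x/18)/(-y/18) = x/y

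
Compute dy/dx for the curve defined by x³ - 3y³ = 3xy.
Differentiate the relation implicitly: treat y = y(x) and apply the chain rule, so every y-derivative picks up a y' = dy/dx factor.

With everything moved to the left-hand side, differentiate term by term:
  d/dx[x^3] = 3x^2
  d/dx[-3xy] = -3x·y' - 3y
  d/dx[-3y^3] = -9y^2·y'

Separating the contributions that come from x directly and those that come through y:
  without y':      3x^2 - 3y
  multiplying y':  -3x - 9y^2

so (3x^2 - 3y) + (-3x - 9y^2)·y' = 0, and therefore
  dy/dx = -(3x^2 - 3y)/(-3x - 9y^2) = (x^2 - y)/(x + 3y^2)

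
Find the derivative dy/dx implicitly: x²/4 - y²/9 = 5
Take d/dx of both sides. Since y is implicitly a function of x, the chain rule attaches a y' = dy/dx factor whenever we differentiate through y.

Set F(x, y) = (left side) − (right side), so the curve is F = 0. Differentiating each term of F:
  d/dx[x^2/4] = x/2
  d/dx[-y^2/9] = -2y·y'/9
  d/dx[-5] = 0

Collecting, the y'-free part is the partial derivative in x and the y' coefficient is the partial derivative in y:
  ∂F/∂x = x/2
  ∂F/∂y = -2y/9

so d/dx[F(x, y(x))] = ∂F/∂x + (∂F/∂y)·y' = 0. Rearranging,
  dy/dx = -(∂F/∂x)/(∂F/∂y) = -(x/2)/(-2y/9) = 9x/(4y)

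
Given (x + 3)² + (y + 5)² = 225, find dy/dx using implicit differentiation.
Differentiate both sides with respect to x, treating y as y(x). By the chain rule, any term containing y contributes a factor of y' = dy/dx when we differentiate it.

Move every term to one side and write the relation as F(x, y) = 0. Term by term,
  d/dx[(x + 3)^2] = 2x + 6
  d/dx[(y + 5)^2] = 2·y'(y + 5)
  d/dx[-225] = 0

The pieces without y' make up ∂F/∂x and the coefficient of y' is ∂F/∂y:
  ∂F/∂x = 2x + 6,
  ∂F/∂y = 2y + 10.

Since d/dx[F] = ∂F/∂x + (∂F/∂y)·y' = 0, solve for y':
  (∂F/∂y)·y' = -∂F/∂x
  dy/dx = -(∂F/∂x)/(∂F/∂y) = -(2x + 6)/(2y + 10) = (-x - 3)/(y + 5)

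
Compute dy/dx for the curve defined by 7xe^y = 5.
Take d/dx of both sides. Since y is implicitly a function of x, the chain rule attaches a y' = dy/dx factor whenever we differentiate through y.

Set F(x, y) = (left side) − (right side), so the curve is F = 0. Differentiating each term of F:
  d/dx[7x·e^(y)] = 7x·y'·e^(y) + 7e^(y)
  d/dx[-5] = 0

Collecting, the y'-free part is the partial derivative in x and the y' coefficient is the partial derivative in y:
  ∂F/∂x = 7e^(y)
  ∂F/∂y = 7x·e^(y)

so d/dx[F(x, y(x))] = ∂F/∂x + (∂F/∂y)·y' = 0. Rearranging,
  dy/dx = -(∂F/∂x)/(∂F/∂y) = -(7e^(y))/(7x·e^(y)) = -1/x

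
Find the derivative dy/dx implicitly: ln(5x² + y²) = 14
Take d/dx of both sides. Since y is implicitly a function of x, the chain rule attaches a y' = dy/dx factor whenever we differentiate through y.

Set F(x, y) = (left side) − (right side), so the curve is F = 0. Differentiating each term of F:
  d/dx[ln(5x^2 + y^2)] = (10x + 2y·y')/(5x^2 + y^2)
  d/dx[-14] = 0

Collecting, the y'-free part is the partial derivative in x and the y' coefficient is the partial derivative in y:
  ∂F/∂x = 10x/(5x^2 + y^2)
  ∂F/∂y = 2y/(5x^2 + y^2)

so d/dx[F(x, y(x))] = ∂F/∂x + (∂F/∂y)·y' = 0. Rearranging,
  dy/dx = -(∂F/∂x)/(∂F/∂y) = -(10x/(5x^2 + y^2))/(2y/(5x^2 + y^2)) = -5x/y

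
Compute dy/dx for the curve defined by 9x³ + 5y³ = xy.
Apply d/dx to both sides, remembering that y depends on x. Each occurrence of y therefore brings in a y' = dy/dx via the chain rule.

With F(x, y) equal to the left-hand side minus the right, differentiate F term by term:
  d/dx[9x^3] = 27x^2
  d/dx[-xy] = -x·y' - y
  d/dx[5y^3] = 15y^2·y'
Adding these up, d/dx[F] = 0 becomes
  (27x^2 - y) + (-x + 15y^2)·y' = 0,
so isolating y',
  dy/dx = -(27x^2 - y)/(-x + 15y^2) = (27x^2 - y)/(x - 15y^2)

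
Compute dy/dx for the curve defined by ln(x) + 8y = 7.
Differentiate the relation implicitly: treat y = y(x) and apply the chain rule, so every y-derivative picks up a y' = dy/dx factor.

With everything moved to the left-hand side, differentiate term by term:
  d/dx[8y] = 8·y'
  d/dx[ln(x)] = 1/x
  d/dx[-7] = 0

Separating the contributions that come from x directly and those that come through y:
  without y':      1/x
  multiplying y':  8

so (1/x) + (8)·y' = 0, and therefore
  dy/dx = -(1/x)/(8) = -1/(8x)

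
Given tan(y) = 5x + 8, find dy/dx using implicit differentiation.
Take d/dx of both sides. Since y is implicitly a function of x, the chain rule attaches a y' = dy/dx factor whenever we differentiate through y.

Set F(x, y) = (left side) − (right side), so the curve is F = 0. Differentiating each term of F:
  d/dx[-5x] = -5
  d/dx[tan(y)] = y'(tan(y)^2 + 1)
  d/dx[-8] = 0

Collecting, the y'-free part is the partial derivative in x and the y' coefficient is the partial derivative in y:
  ∂F/∂x = -5
  ∂F/∂y = tan(y)^2 + 1

so d/dx[F(x, y(x))] = ∂F/∂x + (∂F/∂y)·y' = 0. Rearranging,
  dy/dx = -(∂F/∂x)/(∂F/∂y) = -(-5)/(tan(y)^2 + 1) = 5cos(y)^2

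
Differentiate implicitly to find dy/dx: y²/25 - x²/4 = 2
Take d/dx of both sides. Since y is implicitly a function of x, the chain rule attaches a y' = dy/dx factor whenever we differentiate through y.

Set F(x, y) = (left side) − (right side), so the curve is F = 0. Differentiating each term of F:
  d/dx[-x^2/4] = -x/2
  d/dx[y^2/25] = 2y·y'/25
  d/dx[-2] = 0

Collecting, the y'-free part is the partial derivative in x and the y' coefficient is the partial derivative in y:
  ∂F/∂x = -x/2
  ∂F/∂y = 2y/25

so d/dx[F(x, y(x))] = ∂F/∂x + (∂F/∂y)·y' = 0. Rearranging,
  dy/dx = -(∂F/∂x)/(∂F/∂y) = -(-x/2)/(2y/25) = 25x/(4y)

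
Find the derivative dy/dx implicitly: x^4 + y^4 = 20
Take d/dx of both sides. Since y is implicitly a function of x, the chain rule attaches a y' = dy/dx factor whenever we differentiate through y.

Set F(x, y) = (left side) − (right side), so the curve is F = 0. Differentiating each term of F:
  d/dx[x^4] = 4x^3
  d/dx[y^4] = 4y^3·y'
  d/dx[-20] = 0

Collecting, the y'-free part is the partial derivative in x and the y' coefficient is the partial derivative in y:
  ∂F/∂x = 4x^3
  ∂F/∂y = 4y^3

so d/dx[F(x, y(x))] = ∂F/∂x + (∂F/∂y)·y' = 0. Rearranging,
  dy/dx = -(∂F/∂x)/(∂F/∂y) = -(4x^3)/(4y^3) = -x^3/y^3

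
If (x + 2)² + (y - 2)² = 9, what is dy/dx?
Differentiate the relation implicitly: treat y = y(x) and apply the chain rule, so every y-derivative picks up a y' = dy/dx factor.

With everything moved to the left-hand side, differentiate term by term:
  d/dx[(x + 2)^2] = 2x + 4
  d/dx[(y - 2)^2] = 2·y'(y - 2)
  d/dx[-9] = 0

Separating the contributions that come from x directly and those that come through y:
  without y':      2x + 4
  multiplying y':  2y - 4

so (2x + 4) + (2y - 4)·y' = 0, and therefore
  dy/dx = -(2x + 4)/(2y - 4) = (-x - 2)/(y - 2)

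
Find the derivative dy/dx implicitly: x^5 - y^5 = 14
Differentiate the relation implicitly: treat y = y(x) and apply the chain rule, so every y-derivative picks up a y' = dy/dx factor.

With everything moved to the left-hand side, differentiate term by term:
  d/dx[x^5] = 5x^4
  d/dx[-y^5] = -5y^4·y'
  d/dx[-14] = 0

Separating the contributions that come from x directly and those that come through y:
  without y':      5x^4
  multiplying y':  -5y^4

so (5x^4) + (-5y^4)·y' = 0, and therefore
  dy/dx = -(5x^4)/(-5y^4) = x^4/y^4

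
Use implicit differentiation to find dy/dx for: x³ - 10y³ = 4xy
Differentiate both sides with respect to x, treating y as y(x). By the chain rule, any term containing y contributes a factor of y' = dy/dx when we differentiate it.

Move every term to one side and write the relation as F(x, y) = 0. Term by term,
  d/dx[x^3] = 3x^2
  d/dx[-4xy] = -4x·y' - 4y
  d/dx[-10y^3] = -30y^2·y'

The pieces without y' make up ∂F/∂x and the coefficient of y' is ∂F/∂y:
  ∂F/∂x = 3x^2 - 4y,
  ∂F/∂y = -4x - 30y^2.

Since d/dx[F] = ∂F/∂x + (∂F/∂y)·y' = 0, solve for y':
  (∂F/∂y)·y' = -∂F/∂x
  dy/dx = -(∂F/∂x)/(∂F/∂y) = -(3x^2 - 4y)/(-4x - 30y^2) = (3x^2 - 4y)/(2(2x + 15y^2))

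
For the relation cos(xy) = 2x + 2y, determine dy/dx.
Take d/dx of both sides. Since y is implicitly a function of x, the chain rule attaches a y' = dy/dx factor whenever we differentiate through y.

Set F(x, y) = (left side) − (right side), so the curve is F = 0. Differentiating each term of F:
  d/dx[-2x] = -2
  d/dx[-2y] = -2·y'
  d/dx[cos(xy)] = -(x·y' + y)·sin(xy)

Collecting, the y'-free part is the partial derivative in x and the y' coefficient is the partial derivative in y:
  ∂F/∂x = -y·sin(xy) - 2
  ∂F/∂y = -x·sin(xy) - 2

so d/dx[F(x, y(x))] = ∂F/∂x + (∂F/∂y)·y' = 0. Rearranging,
  dy/dx = -(∂F/∂x)/(∂F/∂y) = -(-y·sin(xy) - 2)/(-x·sin(xy) - 2) = -(y·sin(xy) + 2)/(x·sin(xy) + 2)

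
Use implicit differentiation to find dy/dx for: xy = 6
Differentiate both sides with respect to x, treating y as y(x). By the chain rule, any term containing y contributes a factor of y' = dy/dx when we differentiate it.

Move every term to one side and write the relation as F(x, y) = 0. Term by term,
  d/dx[xy] = x·y' + y
  d/dx[-6] = 0

The pieces without y' make up ∂F/∂x and the coefficient of y' is ∂F/∂y:
  ∂F/∂x = y,
  ∂F/∂y = x.

Since d/dx[F] = ∂F/∂x + (∂F/∂y)·y' = 0, solve for y':
  (∂F/∂y)·y' = -∂F/∂x
  dy/dx = -(∂F/∂x)/(∂F/∂y) = -(y)/(x) = -y/x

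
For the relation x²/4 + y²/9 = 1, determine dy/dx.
Differentiate the relation implicitly: treat y = y(x) and apply the chain rule, so every y-derivative picks up a y' = dy/dx factor.

With everything moved to the left-hand side, differentiate term by term:
  d/dx[x^2/4] = x/2
  d/dx[y^2/9] = 2y·y'/9
  d/dx[-1] = 0

Separating the contributions that come from x directly and those that come through y:
  without y':      x/2
  multiplying y':  2y/9

so (x/2) + (2y/9)·y' = 0, and therefore
  dy/dx = -(x/2)/(2y/9) = -9x/(4y)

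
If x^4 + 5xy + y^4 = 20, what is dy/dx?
Differentiate both sides with respect to x, treating y as y(x). By the chain rule, any term containing y contributes a factor of y' = dy/dx when we differentiate it.

Move every term to one side and write the relation as F(x, y) = 0. Term by term,
  d/dx[x^4] = 4x^3
  d/dx[5xy] = 5x·y' + 5y
  d/dx[y^4] = 4y^3·y'
  d/dx[-20] = 0

The pieces without y' make up ∂F/∂x and the coefficient of y' is ∂F/∂y:
  ∂F/∂x = 4x^3 + 5y,
  ∂F/∂y = 5x + 4y^3.

Since d/dx[F] = ∂F/∂x + (∂F/∂y)·y' = 0, solve for y':
  (∂F/∂y)·y' = -∂F/∂x
  dy/dx = -(∂F/∂x)/(∂F/∂y) = -(4x^3 + 5y)/(5x + 4y^3) = (-4x^3 - 5y)/(5x + 4y^3)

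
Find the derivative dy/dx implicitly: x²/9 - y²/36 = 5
Apply d/dx to both sides, remembering that y depends on x. Each occurrence of y therefore brings in a y' = dy/dx via the chain rule.

With F(x, y) equal to the left-hand side minus the right, differentiate F term by term:
  d/dx[x^2/9] = 2x/9
  d/dx[-y^2/36] = -y·y'/18
  d/dx[-5] = 0
Adding these up, d/dx[F] = 0 becomes
  (2x/9) + (-y/18)·y' = 0,
so isolating y',
  dy/dx = -(2x/9)/(-y/18) = 4x/y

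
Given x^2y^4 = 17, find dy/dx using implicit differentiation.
Take d/dx of both sides. Since y is implicitly a function of x, the chain rule attaches a y' = dy/dx factor whenever we differentiate through y.

Set F(x, y) = (left side) − (right side), so the curve is F = 0. Differentiating each term of F:
  d/dx[x^2y^4] = 4x^2y^3·y' + 2xy^4
  d/dx[-17] = 0

Collecting, the y'-free part is the partial derivative in x and the y' coefficient is the partial derivative in y:
  ∂F/∂x = 2xy^4
  ∂F/∂y = 4x^2y^3

so d/dx[F(x, y(x))] = ∂F/∂x + (∂F/∂y)·y' = 0. Rearranging,
  dy/dx = -(∂F/∂x)/(∂F/∂y) = -(2xy^4)/(4x^2y^3) = -y/(2x)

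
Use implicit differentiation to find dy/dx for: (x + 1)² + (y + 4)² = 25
Differentiate the relation implicitly: treat y = y(x) and apply the chain rule, so every y-derivative picks up a y' = dy/dx factor.

With everything moved to the left-hand side, differentiate term by term:
  d/dx[(x + 1)^2] = 2x + 2
  d/dx[(y + 4)^2] = 2·y'(y + 4)
  d/dx[-25] = 0

Separating the contributions that come from x directly and those that come through y:
  without y':      2x + 2
  multiplying y':  2y + 8

so (2x + 2) + (2y + 8)·y' = 0, and therefore
  dy/dx = -(2x + 2)/(2y + 8) = (-x - 1)/(y + 4)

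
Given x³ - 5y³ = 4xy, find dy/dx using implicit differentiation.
Take d/dx of both sides. Since y is implicitly a function of x, the chain rule attaches a y' = dy/dx factor whenever we differentiate through y.

Set F(x, y) = (left side) − (right side), so the curve is F = 0. Differentiating each term of F:
  d/dx[x^3] = 3x^2
  d/dx[-4xy] = -4x·y' - 4y
  d/dx[-5y^3] = -15y^2·y'

Collecting, the y'-free part is the partial derivative in x and the y' coefficient is the partial derivative in y:
  ∂F/∂x = 3x^2 - 4y
  ∂F/∂y = -4x - 15y^2

so d/dx[F(x, y(x))] = ∂F/∂x + (∂F/∂y)·y' = 0. Rearranging,
  dy/dx = -(∂F/∂x)/(∂F/∂y) = -(3x^2 - 4y)/(-4x - 15y^2) = (3x^2 - 4y)/(4x + 15y^2)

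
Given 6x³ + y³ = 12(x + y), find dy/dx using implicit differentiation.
Differentiate both sides with respect to x, treating y as y(x). By the chain rule, any term containing y contributes a factor of y' = dy/dx when we differentiate it.

Move every term to one side and write the relation as F(x, y) = 0. Term by term,
  d/dx[6x^3] = 18x^2
  d/dx[-12x] = -12
  d/dx[y^3] = 3y^2·y'
  d/dx[-12y] = -12·y'

The pieces without y' make up ∂F/∂x and the coefficient of y' is ∂F/∂y:
  ∂F/∂x = 18x^2 - 12,
  ∂F/∂y = 3y^2 - 12.

Since d/dx[F] = ∂F/∂x + (∂F/∂y)·y' = 0, solve for y':
  (∂F/∂y)·y' = -∂F/∂x
  dy/dx = -(∂F/∂x)/(∂F/∂y) = -(18x^2 - 12)/(3y^2 - 12) = 2(2 - 3x^2)/(y^2 - 4)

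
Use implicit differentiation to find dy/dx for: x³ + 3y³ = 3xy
Differentiate the relation implicitly: treat y = y(x) and apply the chain rule, so every y-derivative picks up a y' = dy/dx factor.

With everything moved to the left-hand side, differentiate term by term:
  d/dx[x^3] = 3x^2
  d/dx[-3xy] = -3x·y' - 3y
  d/dx[3y^3] = 9y^2·y'

Separating the contributions that come from x directly and those that come through y:
  without y':      3x^2 - 3y
  multiplying y':  -3x + 9y^2

so (3x^2 - 3y) + (-3x + 9y^2)·y' = 0, and therefore
  dy/dx = -(3x^2 - 3y)/(-3x + 9y^2) = (x^2 - y)/(x - 3y^2)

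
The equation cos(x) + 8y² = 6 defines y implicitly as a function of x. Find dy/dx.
Take d/dx of both sides. Since y is implicitly a function of x, the chain rule attaches a y' = dy/dx factor whenever we differentiate through y.

Set F(x, y) = (left side) − (right side), so the curve is F = 0. Differentiating each term of F:
  d/dx[8y^2] = 16y·y'
  d/dx[cos(x)] = -sin(x)
  d/dx[-6] = 0

Collecting, the y'-free part is the partial derivative in x and the y' coefficient is the partial derivative in y:
  ∂F/∂x = -sin(x)
  ∂F/∂y = 16y

so d/dx[F(x, y(x))] = ∂F/∂x + (∂F/∂y)·y' = 0. Rearranging,
  dy/dx = -(∂F/∂x)/(∂F/∂y) = -(-sin(x))/(16y) = sin(x)/(16y)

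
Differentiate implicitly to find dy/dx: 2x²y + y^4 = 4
Differentiate the relation implicitly: treat y = y(x) and apply the chain rule, so every y-derivative picks up a y' = dy/dx factor.

With everything moved to the left-hand side, differentiate term by term:
  d/dx[2x^2y] = 2x^2·y' + 4xy
  d/dx[y^4] = 4y^3·y'
  d/dx[-4] = 0

Separating the contributions that come from x directly and those that come through y:
  without y':      4xy
  multiplying y':  2x^2 + 4y^3

so (4xy) + (2x^2 + 4y^3)·y' = 0, and therefore
  dy/dx = -(4xy)/(2x^2 + 4y^3) = -2xy/(x^2 + 2y^3)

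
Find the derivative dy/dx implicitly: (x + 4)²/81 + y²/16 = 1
Differentiate both sides with respect to x, treating y as y(x). By the chain rule, any term containing y contributes a factor of y' = dy/dx when we differentiate it.

Move every term to one side and write the relation as F(x, y) = 0. Term by term,
  d/dx[y^2/16] = y·y'/8
  d/dx[(x + 4)^2/81] = 2x/81 + 8/81
  d/dx[-1] = 0

The pieces without y' make up ∂F/∂x and the coefficient of y' is ∂F/∂y:
  ∂F/∂x = 2x/81 + 8/81,
  ∂F/∂y = y/8.

Since d/dx[F] = ∂F/∂x + (∂F/∂y)·y' = 0, solve for y':
  (∂F/∂y)·y' = -∂F/∂x
  dy/dx = -(∂F/∂x)/(∂F/∂y) = -(2x/81 + 8/81)/(y/8)
        = -(2(x + 4)/81)/(y/8) = 16(-x - 4)/(81y)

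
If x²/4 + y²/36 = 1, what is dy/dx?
Take d/dx of both sides. Since y is implicitly a function of x, the chain rule attaches a y' = dy/dx factor whenever we differentiate through y.

Set F(x, y) = (left side) − (right side), so the curve is F = 0. Differentiating each term of F:
  d/dx[x^2/4] = x/2
  d/dx[y^2/36] = y·y'/18
  d/dx[-1] = 0

Collecting, the y'-free part is the partial derivative in x and the y' coefficient is the partial derivative in y:
  ∂F/∂x = x/2
  ∂F/∂y = y/18

so d/dx[F(x, y(x))] = ∂F/∂x + (∂F/∂y)·y' = 0. Rearranging,
  dy/dx = -(∂F/∂x)/(∂F/∂y) = -(x/2)/(y/18) = -9x/y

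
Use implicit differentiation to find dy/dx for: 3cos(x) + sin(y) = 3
Apply d/dx to both sides, remembering that y depends on x. Each occurrence of y therefore brings in a y' = dy/dx via the chain rule.

With F(x, y) equal to the left-hand side minus the right, differentiate F term by term:
  d/dx[sin(y)] = y'·cos(y)
  d/dx[3cos(x)] = -3sin(x)
  d/dx[-3] = 0
Adding these up, d/dx[F] = 0 becomes
  (-3sin(x)) + (cos(y))·y' = 0,
so isolating y',
  dy/dx = -(-3sin(x))/(cos(y)) = 3sin(x)/cos(y)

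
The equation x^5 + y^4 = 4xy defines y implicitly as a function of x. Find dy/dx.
Differentiate the relation implicitly: treat y = y(x) and apply the chain rule, so every y-derivative picks up a y' = dy/dx factor.

With everything moved to the left-hand side, differentiate term by term:
  d/dx[x^5] = 5x^4
  d/dx[-4xy] = -4x·y' - 4y
  d/dx[y^4] = 4y^3·y'

Separating the contributions that come from x directly and those that come through y:
  without y':      5x^4 - 4y
  multiplying y':  -4x + 4y^3

so (5x^4 - 4y) + (-4x + 4y^3)·y' = 0, and therefore
  dy/dx = -(5x^4 - 4y)/(-4x + 4y^3) = (5x^4/4 - y)/(x - y^3)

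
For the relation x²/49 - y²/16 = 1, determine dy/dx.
Differentiate the relation implicitly: treat y = y(x) and apply the chain rule, so every y-derivative picks up a y' = dy/dx factor.

With everything moved to the left-hand side, differentiate term by term:
  d/dx[x^2/49] = 2x/49
  d/dx[-y^2/16] = -y·y'/8
  d/dx[-1] = 0

Separating the contributions that come from x directly and those that come through y:
  without y':      2x/49
  multiplying y':  -y/8

so (2x/49) + (-y/8)·y' = 0, and therefore
  dy/dx = -(2x/49)/(-y/8) = 16x/(49y)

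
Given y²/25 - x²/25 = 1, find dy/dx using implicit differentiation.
Differentiate the relation implicitly: treat y = y(x) and apply the chain rule, so every y-derivative picks up a y' = dy/dx factor.

With everything moved to the left-hand side, differentiate term by term:
  d/dx[-x^2/25] = -2x/25
  d/dx[y^2/25] = 2y·y'/25
  d/dx[-1] = 0

Separating the contributions that come from x directly and those that come through y:
  without y':      -2x/25
  multiplying y':  2y/25

so (-2x/25) + (2y/25)·y' = 0, and therefore
  dy/dx = -(-2x/25)/(2y/25) = x/y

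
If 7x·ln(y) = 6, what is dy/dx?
Differentiate both sides with respect to x, treating y as y(x). By the chain rule, any term containing y contributes a factor of y' = dy/dx when we differentiate it.

Move every term to one side and write the relation as F(x, y) = 0. Term by term,
  d/dx[7x·ln(y)] = 7x·y'/y + 7ln(y)
  d/dx[-6] = 0

The pieces without y' make up ∂F/∂x and the coefficient of y' is ∂F/∂y:
  ∂F/∂x = 7ln(y),
  ∂F/∂y = 7x/y.

Since d/dx[F] = ∂F/∂x + (∂F/∂y)·y' = 0, solve for y':
  (∂F/∂y)·y' = -∂F/∂x
  dy/dx = -(∂F/∂x)/(∂F/∂y) = -(7ln(y))/(7x/y) = -y·ln(y)/x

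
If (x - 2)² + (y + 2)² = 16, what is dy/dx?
Take d/dx of both sides. Since y is implicitly a function of x, the chain rule attaches a y' = dy/dx factor whenever we differentiate through y.

Set F(x, y) = (left side) − (right side), so the curve is F = 0. Differentiating each term of F:
  d/dx[(x - 2)^2] = 2x - 4
  d/dx[(y + 2)^2] = 2·y'(y + 2)
  d/dx[-16] = 0

Collecting, the y'-free part is the partial derivative in x and the y' coefficient is the partial derivative in y:
  ∂F/∂x = 2x - 4
  ∂F/∂y = 2y + 4

so d/dx[F(x, y(x))] = ∂F/∂x + (∂F/∂y)·y' = 0. Rearranging,
  dy/dx = -(∂F/∂x)/(∂F/∂y) = -(2x - 4)/(2y + 4) = (2 - x)/(y + 2)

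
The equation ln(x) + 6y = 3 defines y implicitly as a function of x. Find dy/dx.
Apply d/dx to both sides, remembering that y depends on x. Each occurrence of y therefore brings in a y' = dy/dx via the chain rule.

With F(x, y) equal to the left-hand side minus the right, differentiate F term by term:
  d/dx[6y] = 6·y'
  d/dx[ln(x)] = 1/x
  d/dx[-3] = 0
Adding these up, d/dx[F] = 0 becomes
  (1/x) + (6)·y' = 0,
so isolating y',
  dy/dx = -(1/x)/(6) = -1/(6x)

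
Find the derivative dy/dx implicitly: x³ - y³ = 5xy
Differentiate both sides with respect to x, treating y as y(x). By the chain rule, any term containing y contributes a factor of y' = dy/dx when we differentiate it.

Move every term to one side and write the relation as F(x, y) = 0. Term by term,
  d/dx[x^3] = 3x^2
  d/dx[-5xy] = -5x·y' - 5y
  d/dx[-y^3] = -3y^2·y'

The pieces without y' make up ∂F/∂x and the coefficient of y' is ∂F/∂y:
  ∂F/∂x = 3x^2 - 5y,
  ∂F/∂y = -5x - 3y^2.

Since d/dx[F] = ∂F/∂x + (∂F/∂y)·y' = 0, solve for y':
  (∂F/∂y)·y' = -∂F/∂x
  dy/dx = -(∂F/∂x)/(∂F/∂y) = -(3x^2 - 5y)/(-5x - 3y^2) = (3x^2 - 5y)/(5x + 3y^2)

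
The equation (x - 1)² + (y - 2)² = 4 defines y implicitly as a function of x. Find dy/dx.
Differentiate both sides with respect to x, treating y as y(x). By the chain rule, any term containing y contributes a factor of y' = dy/dx when we differentiate it.

Move every term to one side and write the relation as F(x, y) = 0. Term by term,
  d/dx[(x - 1)^2] = 2x - 2
  d/dx[(y - 2)^2] = 2·y'(y - 2)
  d/dx[-4] = 0

The pieces without y' make up ∂F/∂x and the coefficient of y' is ∂F/∂y:
  ∂F/∂x = 2x - 2,
  ∂F/∂y = 2y - 4.

Since d/dx[F] = ∂F/∂x + (∂F/∂y)·y' = 0, solve for y':
  (∂F/∂y)·y' = -∂F/∂x
  dy/dx = -(∂F/∂x)/(∂F/∂y) = -(2x - 2)/(2y - 4) = (1 - x)/(y - 2)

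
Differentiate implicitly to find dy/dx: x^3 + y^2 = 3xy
Differentiate the relation implicitly: treat y = y(x) and apply the chain rule, so every y-derivative picks up a y' = dy/dx factor.

With everything moved to the left-hand side, differentiate term by term:
  d/dx[x^3] = 3x^2
  d/dx[-3xy] = -3x·y' - 3y
  d/dx[y^2] = 2y·y'

Separating the contributions that come from x directly and those that come through y:
  without y':      3x^2 - 3y
  multiplying y':  -3x + 2y

so (3x^2 - 3y) + (-3x + 2y)·y' = 0, and therefore
  dy/dx = -(3x^2 - 3y)/(-3x + 2y) = 3(x^2 - y)/(3x - 2y)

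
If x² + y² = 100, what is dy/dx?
Differentiate the relation implicitly: treat y = y(x) and apply the chain rule, so every y-derivative picks up a y' = dy/dx factor.

With everything moved to the left-hand side, differentiate term by term:
  d/dx[x^2] = 2x
  d/dx[y^2] = 2y·y'
  d/dx[-100] = 0

Separating the contributions that come from x directly and those that come through y:
  without y':      2x
  multiplying y':  2y

so (2x) + (2y)·y' = 0, and therefore
  dy/dx = -(2x)/(2y) = -x/y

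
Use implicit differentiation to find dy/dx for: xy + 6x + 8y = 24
Differentiate the relation implicitly: treat y = y(x) and apply the chain rule, so every y-derivative picks up a y' = dy/dx factor.

With everything moved to the left-hand side, differentiate term by term:
  d/dx[xy] = x·y' + y
  d/dx[6x] = 6
  d/dx[8y] = 8·y'
  d/dx[-24] = 0

Separating the contributions that come from x directly and those that come through y:
  without y':      y + 6
  multiplying y':  x + 8

so (y + 6) + (x + 8)·y' = 0, and therefore
  dy/dx = -(y + 6)/(x + 8) = (-y - 6)/(x + 8)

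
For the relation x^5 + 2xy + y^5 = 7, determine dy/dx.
Apply d/dx to both sides, remembering that y depends on x. Each occurrence of y therefore brings in a y' = dy/dx via the chain rule.

With F(x, y) equal to the left-hand side minus the right, differentiate F term by term:
  d/dx[x^5] = 5x^4
  d/dx[2xy] = 2x·y' + 2y
  d/dx[y^5] = 5y^4·y'
  d/dx[-7] = 0
Adding these up, d/dx[F] = 0 becomes
  (5x^4 + 2y) + (2x + 5y^4)·y' = 0,
so isolating y',
  dy/dx = -(5x^4 + 2y)/(2x + 5y^4) = (-5x^4 - 2y)/(2x + 5y^4)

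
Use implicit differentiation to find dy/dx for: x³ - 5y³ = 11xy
Take d/dx of both sides. Since y is implicitly a function of x, the chain rule attaches a y' = dy/dx factor whenever we differentiate through y.

Set F(x, y) = (left side) − (right side), so the curve is F = 0. Differentiating each term of F:
  d/dx[x^3] = 3x^2
  d/dx[-11xy] = -11x·y' - 11y
  d/dx[-5y^3] = -15y^2·y'

Collecting, the y'-free part is the partial derivative in x and the y' coefficient is the partial derivative in y:
  ∂F/∂x = 3x^2 - 11y
  ∂F/∂y = -11x - 15y^2

so d/dx[F(x, y(x))] = ∂F/∂x + (∂F/∂y)·y' = 0. Rearranging,
  dy/dx = -(∂F/∂x)/(∂F/∂y) = -(3x^2 - 11y)/(-11x - 15y^2) = (3x^2 - 11y)/(11x + 15y^2)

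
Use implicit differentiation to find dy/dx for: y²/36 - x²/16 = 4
Take d/dx of both sides. Since y is implicitly a function of x, the chain rule attaches a y' = dy/dx factor whenever we differentiate through y.

Set F(x, y) = (left side) − (right side), so the curve is F = 0. Differentiating each term of F:
  d/dx[-x^2/16] = -x/8
  d/dx[y^2/36] = y·y'/18
  d/dx[-4] = 0

Collecting, the y'-free part is the partial derivative in x and the y' coefficient is the partial derivative in y:
  ∂F/∂x = -x/8
  ∂F/∂y = y/18

so d/dx[F(x, y(x))] = ∂F/∂x + (∂F/∂y)·y' = 0. Rearranging,
  dy/dx = -(∂F/∂x)/(∂F/∂y) = -(-x/8)/(y/18) = 9x/(4y)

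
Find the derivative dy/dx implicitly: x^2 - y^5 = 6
Differentiate both sides with respect to x, treating y as y(x). By the chain rule, any term containing y contributes a factor of y' = dy/dx when we differentiate it.

Move every term to one side and write the relation as F(x, y) = 0. Term by term,
  d/dx[x^2] = 2x
  d/dx[-y^5] = -5y^4·y'
  d/dx[-6] = 0

The pieces without y' make up ∂F/∂x and the coefficient of y' is ∂F/∂y:
  ∂F/∂x = 2x,
  ∂F/∂y = -5y^4.

Since d/dx[F] = ∂F/∂x + (∂F/∂y)·y' = 0, solve for y':
  (∂F/∂y)·y' = -∂F/∂x
  dy/dx = -(∂F/∂x)/(∂F/∂y) = -(2x)/(-5y^4) = 2x/(5y^4)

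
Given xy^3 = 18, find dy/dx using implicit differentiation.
Differentiate the relation implicitly: treat y = y(x) and apply the chain rule, so every y-derivative picks up a y' = dy/dx factor.

With everything moved to the left-hand side, differentiate term by term:
  d/dx[xy^3] = 3xy^2·y' + y^3
  d/dx[-18] = 0

Separating the contributions that come from x directly and those that come through y:
  without y':      y^3
  multiplying y':  3xy^2

so (y^3) + (3xy^2)·y' = 0, and therefore
  dy/dx = -(y^3)/(3xy^2) = -y/(3x)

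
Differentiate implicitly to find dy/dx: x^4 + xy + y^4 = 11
Apply d/dx to both sides, remembering that y depends on x. Each occurrence of y therefore brings in a y' = dy/dx via the chain rule.

With F(x, y) equal to the left-hand side minus the right, differentiate F term by term:
  d/dx[x^4] = 4x^3
  d/dx[xy] = x·y' + y
  d/dx[y^4] = 4y^3·y'
  d/dx[-11] = 0
Adding these up, d/dx[F] = 0 becomes
  (4x^3 + y) + (x + 4y^3)·y' = 0,
so isolating y',
  dy/dx = -(4x^3 + y)/(x + 4y^3) = (-4x^3 - y)/(x + 4y^3)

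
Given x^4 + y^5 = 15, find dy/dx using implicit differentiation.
Differentiate the relation implicitly: treat y = y(x) and apply the chain rule, so every y-derivative picks up a y' = dy/dx factor.

With everything moved to the left-hand side, differentiate term by term:
  d/dx[x^4] = 4x^3
  d/dx[y^5] = 5y^4·y'
  d/dx[-15] = 0

Separating the contributions that come from x directly and those that come through y:
  without y':      4x^3
  multiplying y':  5y^4

so (4x^3) + (5y^4)·y' = 0, and therefore
  dy/dx = -(4x^3)/(5y^4) = -4x^3/(5y^4)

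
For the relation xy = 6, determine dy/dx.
Differentiate both sides with respect to x, treating y as y(x). By the chain rule, any term containing y contributes a factor of y' = dy/dx when we differentiate it.

Move every term to one side and write the relation as F(x, y) = 0. Term by term,
  d/dx[xy] = x·y' + y
  d/dx[-6] = 0

The pieces without y' make up ∂F/∂x and the coefficient of y' is ∂F/∂y:
  ∂F/∂x = y,
  ∂F/∂y = x.

Since d/dx[F] = ∂F/∂x + (∂F/∂y)·y' = 0, solve for y':
  (∂F/∂y)·y' = -∂F/∂x
  dy/dx = -(∂F/∂x)/(∂F/∂y) = -(y)/(x) = -y/x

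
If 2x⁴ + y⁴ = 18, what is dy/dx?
Differentiate the relation implicitly: treat y = y(x) and apply the chain rule, so every y-derivative picks up a y' = dy/dx factor.

With everything moved to the left-hand side, differentiate term by term:
  d/dx[2x^4] = 8x^3
  d/dx[y^4] = 4y^3·y'
  d/dx[-18] = 0

Separating the contributions that come from x directly and those that come through y:
  without y':      8x^3
  multiplying y':  4y^3

so (8x^3) + (4y^3)·y' = 0, and therefore
  dy/dx = -(8x^3)/(4y^3) = -2x^3/y^3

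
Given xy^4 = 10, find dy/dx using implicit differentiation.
Apply d/dx to both sides, remembering that y depends on x. Each occurrence of y therefore brings in a y' = dy/dx via the chain rule.

With F(x, y) equal to the left-hand side minus the right, differentiate F term by term:
  d/dx[xy^4] = 4xy^3·y' + y^4
  d/dx[-10] = 0
Adding these up, d/dx[F] = 0 becomes
  (y^4) + (4xy^3)·y' = 0,
so isolating y',
  dy/dx = -(y^4)/(4xy^3) = -y/(4x)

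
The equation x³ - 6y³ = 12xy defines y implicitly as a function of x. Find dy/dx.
Take d/dx of both sides. Since y is implicitly a function of x, the chain rule attaches a y' = dy/dx factor whenever we differentiate through y.

Set F(x, y) = (left side) − (right side), so the curve is F = 0. Differentiating each term of F:
  d/dx[x^3] = 3x^2
  d/dx[-12xy] = -12x·y' - 12y
  d/dx[-6y^3] = -18y^2·y'

Collecting, the y'-free part is the partial derivative in x and the y' coefficient is the partial derivative in y:
  ∂F/∂x = 3x^2 - 12y
  ∂F/∂y = -12x - 18y^2

so d/dx[F(x, y(x))] = ∂F/∂x + (∂F/∂y)·y' = 0. Rearranging,
  dy/dx = -(∂F/∂x)/(∂F/∂y) = -(3x^2 - 12y)/(-12x - 18y^2) = (x^2 - 4y)/(2(2x + 3y^2))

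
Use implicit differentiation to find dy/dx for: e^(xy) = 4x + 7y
Differentiate the relation implicitly: treat y = y(x) and apply the chain rule, so every y-derivative picks up a y' = dy/dx factor.

With everything moved to the left-hand side, differentiate term by term:
  d/dx[-4x] = -4
  d/dx[-7y] = -7·y'
  d/dx[e^(xy)] = (x·y' + y)·e^(xy)

Separating the contributions that come from x directly and those that come through y:
  without y':      y·e^(xy) - 4
  multiplying y':  x·e^(xy) - 7

so (y·e^(xy) - 4) + (x·e^(xy) - 7)·y' = 0, and therefore
  dy/dx = -(y·e^(xy) - 4)/(x·e^(xy) - 7) = (-y·e^(xy) + 4)/(x·e^(xy) - 7)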